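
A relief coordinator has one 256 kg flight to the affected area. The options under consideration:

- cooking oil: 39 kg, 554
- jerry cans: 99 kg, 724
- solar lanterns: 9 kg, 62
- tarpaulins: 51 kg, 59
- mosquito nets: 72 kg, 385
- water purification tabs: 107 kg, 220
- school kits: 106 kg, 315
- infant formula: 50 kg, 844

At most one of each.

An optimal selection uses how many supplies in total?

Best achievable people served is 2243.
cooking oil + jerry cans + solar lanterns + tarpaulins + infant formula hits 2243 at 248 kg.
Every optimal selection uses 5 supplies.

5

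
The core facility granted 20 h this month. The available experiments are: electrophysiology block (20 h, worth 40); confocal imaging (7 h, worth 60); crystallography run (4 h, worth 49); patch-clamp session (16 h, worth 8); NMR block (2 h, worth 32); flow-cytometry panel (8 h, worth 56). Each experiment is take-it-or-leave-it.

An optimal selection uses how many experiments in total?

3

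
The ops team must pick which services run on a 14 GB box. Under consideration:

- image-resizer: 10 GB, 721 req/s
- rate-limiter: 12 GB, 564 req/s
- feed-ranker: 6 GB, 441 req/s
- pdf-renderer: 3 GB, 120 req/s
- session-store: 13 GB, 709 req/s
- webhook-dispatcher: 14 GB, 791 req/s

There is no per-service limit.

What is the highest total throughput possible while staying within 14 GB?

Density check — feed-ranker 73.50, image-resizer 72.10, webhook-dispatcher 56.50 are the best per GB.
2×feed-ranker uses 12 of the 14 GB and totals 882.
Every other selection either busts 14 GB or fails to beat 882.

882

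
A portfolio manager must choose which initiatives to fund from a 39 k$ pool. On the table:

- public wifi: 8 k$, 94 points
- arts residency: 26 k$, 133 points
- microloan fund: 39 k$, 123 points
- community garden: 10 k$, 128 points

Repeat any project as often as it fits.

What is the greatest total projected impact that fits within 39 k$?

The ratio ordering already packs tightly: public wifi + 3×community garden, 38 k$, 478.

478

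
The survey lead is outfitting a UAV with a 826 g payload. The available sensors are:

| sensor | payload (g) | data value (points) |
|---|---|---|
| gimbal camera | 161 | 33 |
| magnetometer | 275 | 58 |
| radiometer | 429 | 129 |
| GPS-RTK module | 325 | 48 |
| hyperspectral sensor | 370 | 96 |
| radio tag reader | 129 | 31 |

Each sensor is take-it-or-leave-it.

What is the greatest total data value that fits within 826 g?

225

Radiometer + hyperspectral sensor uses 799 of the 826 g and totals 225.
Runner-up gimbal camera + radiometer + radio tag reader tops out at 193.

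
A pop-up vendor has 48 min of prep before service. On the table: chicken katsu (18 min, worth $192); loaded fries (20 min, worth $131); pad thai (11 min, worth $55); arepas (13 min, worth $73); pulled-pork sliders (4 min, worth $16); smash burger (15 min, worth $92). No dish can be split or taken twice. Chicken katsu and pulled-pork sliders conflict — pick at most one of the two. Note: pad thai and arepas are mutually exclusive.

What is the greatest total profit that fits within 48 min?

357

Taking chicken katsu + arepas + smash burger: 46 min used, 357 in profit.
Runner-up chicken katsu + pad thai + smash burger tops out at 339.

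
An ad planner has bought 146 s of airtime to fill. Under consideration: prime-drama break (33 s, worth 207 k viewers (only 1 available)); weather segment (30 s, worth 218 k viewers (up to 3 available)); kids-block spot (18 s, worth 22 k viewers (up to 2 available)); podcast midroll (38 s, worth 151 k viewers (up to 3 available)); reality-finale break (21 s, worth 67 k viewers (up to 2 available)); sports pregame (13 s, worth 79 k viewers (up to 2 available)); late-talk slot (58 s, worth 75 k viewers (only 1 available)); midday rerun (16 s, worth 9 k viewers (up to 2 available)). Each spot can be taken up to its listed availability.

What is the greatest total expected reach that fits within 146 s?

Density check — weather segment 7.27, prime-drama break 6.27, sports pregame 6.08 are the best per s.
The ratio ordering already packs tightly: prime-drama break + 3×weather segment + sports pregame, 136 s, 940.
That's the maximum — no swap from here does better than 940.

940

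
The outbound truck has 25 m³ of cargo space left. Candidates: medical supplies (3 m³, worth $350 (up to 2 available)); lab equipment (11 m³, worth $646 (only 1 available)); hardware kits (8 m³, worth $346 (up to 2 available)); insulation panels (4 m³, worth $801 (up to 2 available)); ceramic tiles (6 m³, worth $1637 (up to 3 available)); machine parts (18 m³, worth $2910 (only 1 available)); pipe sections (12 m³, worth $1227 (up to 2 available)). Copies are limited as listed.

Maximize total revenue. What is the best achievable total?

The ratio ordering already packs tightly: medical supplies + insulation panels + 3×ceramic tiles, 25 m³, 6062.
No other feasible combination exceeds 6062.

6062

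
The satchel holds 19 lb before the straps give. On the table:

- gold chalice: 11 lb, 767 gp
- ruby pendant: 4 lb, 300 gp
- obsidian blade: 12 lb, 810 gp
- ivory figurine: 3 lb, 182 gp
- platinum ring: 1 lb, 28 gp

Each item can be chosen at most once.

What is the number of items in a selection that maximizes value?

Best achievable value is 1292.
For example ruby pendant + obsidian blade + ivory figurine achieves it, using 19 lb.
All optima have 3 items.

3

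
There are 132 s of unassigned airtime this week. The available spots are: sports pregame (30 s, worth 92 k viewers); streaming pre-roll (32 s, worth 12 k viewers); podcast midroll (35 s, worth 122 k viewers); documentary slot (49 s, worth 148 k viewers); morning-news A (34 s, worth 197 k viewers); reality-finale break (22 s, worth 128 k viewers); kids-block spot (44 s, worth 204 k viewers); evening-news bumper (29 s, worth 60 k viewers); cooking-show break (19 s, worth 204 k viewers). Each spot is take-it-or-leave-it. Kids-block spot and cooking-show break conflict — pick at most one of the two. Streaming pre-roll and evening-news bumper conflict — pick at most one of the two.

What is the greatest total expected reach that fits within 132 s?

Best packing: documentary slot + morning-news A + reality-finale break + cooking-show break — 124 s, 677 total.
Nothing else feasible within 132 s beats 677.

677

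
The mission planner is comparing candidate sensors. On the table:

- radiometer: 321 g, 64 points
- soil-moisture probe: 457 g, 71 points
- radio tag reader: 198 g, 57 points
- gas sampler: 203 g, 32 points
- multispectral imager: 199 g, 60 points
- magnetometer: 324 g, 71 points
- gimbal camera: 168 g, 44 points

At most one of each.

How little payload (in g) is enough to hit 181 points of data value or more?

Look for the lowest-payload combination reaching 181.
radiometer + radio tag reader + multispectral imager: 181 data value at 718 g.
Any bundle with less than 718 g falls short of 181.

718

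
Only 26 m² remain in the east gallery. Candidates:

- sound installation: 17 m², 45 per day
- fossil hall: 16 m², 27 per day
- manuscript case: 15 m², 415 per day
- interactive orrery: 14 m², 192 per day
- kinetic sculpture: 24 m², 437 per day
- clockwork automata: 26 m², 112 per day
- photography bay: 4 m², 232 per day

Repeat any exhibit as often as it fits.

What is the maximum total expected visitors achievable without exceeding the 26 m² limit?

1392

The ratio ordering already packs tightly: 6×photography bay, 24 m², 1392.
That's the maximum — no swap from here does better than 1392.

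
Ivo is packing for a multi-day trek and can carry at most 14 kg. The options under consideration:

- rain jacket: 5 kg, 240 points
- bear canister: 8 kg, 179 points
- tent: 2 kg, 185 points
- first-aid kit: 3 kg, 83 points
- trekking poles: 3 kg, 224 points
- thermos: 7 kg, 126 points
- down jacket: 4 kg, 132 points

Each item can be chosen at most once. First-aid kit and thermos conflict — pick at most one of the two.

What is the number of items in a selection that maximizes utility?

4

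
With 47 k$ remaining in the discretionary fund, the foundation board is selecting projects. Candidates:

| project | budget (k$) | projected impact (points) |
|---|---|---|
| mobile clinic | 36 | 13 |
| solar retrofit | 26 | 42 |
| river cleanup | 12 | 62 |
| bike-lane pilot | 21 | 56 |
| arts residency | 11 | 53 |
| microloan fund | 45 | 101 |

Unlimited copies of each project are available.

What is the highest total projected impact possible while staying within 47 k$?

239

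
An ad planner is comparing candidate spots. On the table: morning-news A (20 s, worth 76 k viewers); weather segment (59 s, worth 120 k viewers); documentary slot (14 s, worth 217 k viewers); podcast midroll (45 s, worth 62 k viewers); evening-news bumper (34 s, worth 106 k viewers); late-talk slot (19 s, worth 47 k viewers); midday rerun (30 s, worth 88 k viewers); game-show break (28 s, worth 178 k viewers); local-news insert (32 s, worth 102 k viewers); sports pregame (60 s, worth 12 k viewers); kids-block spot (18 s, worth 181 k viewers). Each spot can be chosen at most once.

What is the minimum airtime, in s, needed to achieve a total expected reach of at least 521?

60

Need the lightest bundle worth ≥ 521.
documentary slot + game-show break + kids-block spot: 576 expected reach at 60 s.
Below 60 s the best achievable stays under 521.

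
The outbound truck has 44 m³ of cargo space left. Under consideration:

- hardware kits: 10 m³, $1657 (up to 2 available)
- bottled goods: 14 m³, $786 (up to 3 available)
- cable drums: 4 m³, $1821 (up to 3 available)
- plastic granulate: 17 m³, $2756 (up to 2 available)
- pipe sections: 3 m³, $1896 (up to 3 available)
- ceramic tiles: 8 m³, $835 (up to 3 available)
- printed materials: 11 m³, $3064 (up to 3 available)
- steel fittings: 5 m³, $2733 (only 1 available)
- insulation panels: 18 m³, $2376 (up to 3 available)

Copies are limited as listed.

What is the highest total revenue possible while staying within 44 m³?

A density-first pass picks 3×cable drums + 3×pipe sections + printed materials + steel fittings — 16948 at 37 m³.
Replace cable drums with printed materials: the trade gains 1243 net, giving 18191 at 44 m³.
No other feasible combination exceeds 18191.

18191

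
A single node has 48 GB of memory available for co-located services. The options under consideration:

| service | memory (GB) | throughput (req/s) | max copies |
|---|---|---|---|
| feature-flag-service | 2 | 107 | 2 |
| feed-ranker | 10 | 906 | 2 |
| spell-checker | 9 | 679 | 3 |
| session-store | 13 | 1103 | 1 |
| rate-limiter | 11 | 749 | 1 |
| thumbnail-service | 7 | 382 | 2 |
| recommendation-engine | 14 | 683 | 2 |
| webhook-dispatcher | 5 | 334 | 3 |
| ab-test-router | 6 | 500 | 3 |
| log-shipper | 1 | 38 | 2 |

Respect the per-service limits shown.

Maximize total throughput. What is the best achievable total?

4094

Greedy by ratio would take feature-flag-service + 2×feed-ranker + session-store + 2×ab-test-router + log-shipper: 48 GB used, total 4060.
The 9 GB tied up in feature-flag-service and ab-test-router and log-shipper is better spent on spell-checker — total rises to 4094 (48 GB).
Every other selection either busts 48 GB or exceeds an availability limit or fails to beat 4094.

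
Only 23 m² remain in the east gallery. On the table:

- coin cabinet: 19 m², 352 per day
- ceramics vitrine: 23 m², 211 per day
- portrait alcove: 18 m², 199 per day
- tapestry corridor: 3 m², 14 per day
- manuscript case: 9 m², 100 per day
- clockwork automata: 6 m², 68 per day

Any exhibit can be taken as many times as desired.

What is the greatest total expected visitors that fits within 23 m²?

366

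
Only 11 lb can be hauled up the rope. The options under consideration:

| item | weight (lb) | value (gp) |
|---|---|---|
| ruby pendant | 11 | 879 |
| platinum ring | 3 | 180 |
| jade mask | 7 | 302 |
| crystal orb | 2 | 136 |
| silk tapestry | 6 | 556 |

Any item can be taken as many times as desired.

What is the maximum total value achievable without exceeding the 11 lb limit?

By value per lb: silk tapestry 92.67, ruby pendant 79.91, crystal orb 68.00 lead.
Taking the top-ratio items first gives 2×crystal orb + silk tapestry for 828 (10 lb).
The 10 lb tied up in 2×crystal orb and silk tapestry is better spent on ruby pendant — total rises to 879 (11 lb).

879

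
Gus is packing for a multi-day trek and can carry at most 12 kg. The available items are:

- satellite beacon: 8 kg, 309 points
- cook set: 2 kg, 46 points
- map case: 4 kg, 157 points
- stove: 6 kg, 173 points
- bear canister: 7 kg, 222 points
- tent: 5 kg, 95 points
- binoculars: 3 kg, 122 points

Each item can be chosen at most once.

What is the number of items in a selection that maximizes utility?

Best achievable utility is 466.
For example satellite beacon + map case achieves it, using 12 kg.
Any selection reaching 466 contains exactly 2 items.

2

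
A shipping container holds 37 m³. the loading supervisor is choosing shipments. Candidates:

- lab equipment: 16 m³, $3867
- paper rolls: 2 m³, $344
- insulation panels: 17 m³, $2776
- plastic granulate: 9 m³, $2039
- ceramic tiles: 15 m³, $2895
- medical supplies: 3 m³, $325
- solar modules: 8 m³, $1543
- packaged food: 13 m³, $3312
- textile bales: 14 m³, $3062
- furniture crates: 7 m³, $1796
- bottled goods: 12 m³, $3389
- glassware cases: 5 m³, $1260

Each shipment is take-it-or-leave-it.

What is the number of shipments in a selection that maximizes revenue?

The maximum revenue within 37 m³ is 9757.
One optimal bundle: packaged food + furniture crates + bottled goods + glassware cases (37 m³).
All optima have 4 shipments.

4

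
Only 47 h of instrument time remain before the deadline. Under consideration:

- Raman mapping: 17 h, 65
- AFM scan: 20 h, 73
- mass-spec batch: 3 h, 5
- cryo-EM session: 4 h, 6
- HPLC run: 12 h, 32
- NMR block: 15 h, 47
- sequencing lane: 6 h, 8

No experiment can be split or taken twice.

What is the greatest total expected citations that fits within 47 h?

Density check — Raman mapping 3.82, AFM scan 3.65, NMR block 3.13 are the best per h.
A density-first pass picks Raman mapping + AFM scan + mass-spec batch + cryo-EM session — 149 at 44 h.
But AFM scan + HPLC run + NMR block fits in 47 h and reaches 152.
That's the maximum — no swap from here does better than 152.

152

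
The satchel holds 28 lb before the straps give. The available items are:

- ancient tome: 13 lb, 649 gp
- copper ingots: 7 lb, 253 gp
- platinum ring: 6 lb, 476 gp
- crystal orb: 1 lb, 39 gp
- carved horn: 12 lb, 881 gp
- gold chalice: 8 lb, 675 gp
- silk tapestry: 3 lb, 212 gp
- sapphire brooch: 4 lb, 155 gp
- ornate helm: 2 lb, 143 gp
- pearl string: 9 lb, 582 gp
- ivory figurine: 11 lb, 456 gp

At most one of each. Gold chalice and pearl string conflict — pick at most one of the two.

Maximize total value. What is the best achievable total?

The ratio ordering already packs tightly: platinum ring + carved horn + gold chalice + ornate helm, 28 lb, 2175.
The closest alternative, platinum ring + crystal orb + carved horn + gold chalice, reaches only 2071.

2175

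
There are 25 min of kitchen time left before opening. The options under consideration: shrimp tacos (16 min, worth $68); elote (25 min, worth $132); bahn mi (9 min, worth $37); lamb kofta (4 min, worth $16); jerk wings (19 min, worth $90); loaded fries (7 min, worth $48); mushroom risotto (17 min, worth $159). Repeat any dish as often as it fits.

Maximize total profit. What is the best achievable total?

207

Best packing: loaded fries + mushroom risotto — 24 min, 207 total.
No other feasible combination exceeds 207.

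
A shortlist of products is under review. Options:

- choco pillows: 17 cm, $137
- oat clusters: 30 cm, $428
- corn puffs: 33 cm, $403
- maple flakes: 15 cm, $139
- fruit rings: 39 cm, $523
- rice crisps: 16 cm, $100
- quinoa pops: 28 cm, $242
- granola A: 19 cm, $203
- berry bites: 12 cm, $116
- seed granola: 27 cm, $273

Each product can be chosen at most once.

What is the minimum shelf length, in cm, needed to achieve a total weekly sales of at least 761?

63

Need the lightest bundle worth ≥ 761.
oat clusters + corn puffs: 831 weekly sales at 63 cm.
Below 63 cm the best achievable stays under 761.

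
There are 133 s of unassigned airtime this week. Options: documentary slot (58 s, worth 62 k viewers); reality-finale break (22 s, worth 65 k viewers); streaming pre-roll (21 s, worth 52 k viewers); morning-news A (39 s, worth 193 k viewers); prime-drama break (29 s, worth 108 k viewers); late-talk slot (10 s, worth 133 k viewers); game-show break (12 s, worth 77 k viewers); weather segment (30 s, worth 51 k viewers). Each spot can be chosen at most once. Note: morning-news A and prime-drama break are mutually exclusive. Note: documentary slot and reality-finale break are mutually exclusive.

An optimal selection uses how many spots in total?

5

The maximum expected reach within 133 s is 520.
One optimal bundle: reality-finale break + streaming pre-roll + morning-news A + late-talk slot + game-show break (104 s).
All optima have 5 spots.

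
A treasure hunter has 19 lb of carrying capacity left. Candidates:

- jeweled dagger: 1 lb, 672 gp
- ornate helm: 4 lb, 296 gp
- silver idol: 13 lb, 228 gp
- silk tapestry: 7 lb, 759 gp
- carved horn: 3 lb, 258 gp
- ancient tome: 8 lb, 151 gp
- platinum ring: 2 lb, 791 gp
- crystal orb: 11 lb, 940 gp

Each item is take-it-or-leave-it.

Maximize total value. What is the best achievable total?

2776

The ratio ordering already packs tightly: jeweled dagger + ornate helm + silk tapestry + carved horn + platinum ring, 17 lb, 2776.
An exhaustive check of the 256 subsets confirms 2776.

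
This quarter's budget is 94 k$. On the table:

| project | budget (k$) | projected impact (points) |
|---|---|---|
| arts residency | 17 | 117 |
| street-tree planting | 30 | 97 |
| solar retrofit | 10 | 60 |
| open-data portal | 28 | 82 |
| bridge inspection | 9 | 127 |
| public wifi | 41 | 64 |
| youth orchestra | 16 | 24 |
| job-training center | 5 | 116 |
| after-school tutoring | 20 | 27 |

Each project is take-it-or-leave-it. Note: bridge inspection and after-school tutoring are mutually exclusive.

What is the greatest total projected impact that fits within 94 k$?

541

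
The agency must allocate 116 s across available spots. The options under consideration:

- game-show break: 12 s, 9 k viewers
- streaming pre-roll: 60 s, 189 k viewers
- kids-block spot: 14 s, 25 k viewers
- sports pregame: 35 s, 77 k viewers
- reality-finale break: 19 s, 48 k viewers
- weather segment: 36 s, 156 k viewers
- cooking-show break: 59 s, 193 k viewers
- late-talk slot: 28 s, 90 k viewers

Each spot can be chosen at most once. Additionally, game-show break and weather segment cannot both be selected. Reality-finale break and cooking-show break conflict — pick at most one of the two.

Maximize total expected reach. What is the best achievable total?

393

Taking streaming pre-roll + reality-finale break + weather segment: 115 s used, 393 in expected reach.
Next best is kids-block spot + weather segment + cooking-show break at 374 (109 s) — short by 19.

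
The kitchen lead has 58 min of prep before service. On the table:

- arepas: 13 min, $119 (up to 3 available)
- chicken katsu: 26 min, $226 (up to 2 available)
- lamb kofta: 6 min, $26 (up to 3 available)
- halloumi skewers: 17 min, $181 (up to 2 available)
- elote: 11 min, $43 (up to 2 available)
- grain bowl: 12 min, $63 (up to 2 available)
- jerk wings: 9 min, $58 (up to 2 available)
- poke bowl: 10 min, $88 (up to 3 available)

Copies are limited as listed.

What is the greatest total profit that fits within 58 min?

569

The ratio ordering already packs tightly: arepas + 2×halloumi skewers + poke bowl, 57 min, 569.
The spare 1 min is too small for any remaining dish, and no exchange beats 569.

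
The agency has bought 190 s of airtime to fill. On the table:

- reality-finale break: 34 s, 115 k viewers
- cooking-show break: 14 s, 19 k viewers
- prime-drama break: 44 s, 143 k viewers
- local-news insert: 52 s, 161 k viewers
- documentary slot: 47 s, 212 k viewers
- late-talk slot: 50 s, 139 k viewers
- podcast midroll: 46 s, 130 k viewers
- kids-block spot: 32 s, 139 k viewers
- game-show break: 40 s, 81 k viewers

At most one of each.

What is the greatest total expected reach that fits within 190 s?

Filling by ratio: reality-finale break + cooking-show break + prime-drama break + documentary slot + kids-block spot for 628, with 19 s left unused.
Replace reality-finale break with local-news insert: the trade gains 46 net, giving 674 at 189 s.
Every other selection either busts 190 s or fails to beat 674.

674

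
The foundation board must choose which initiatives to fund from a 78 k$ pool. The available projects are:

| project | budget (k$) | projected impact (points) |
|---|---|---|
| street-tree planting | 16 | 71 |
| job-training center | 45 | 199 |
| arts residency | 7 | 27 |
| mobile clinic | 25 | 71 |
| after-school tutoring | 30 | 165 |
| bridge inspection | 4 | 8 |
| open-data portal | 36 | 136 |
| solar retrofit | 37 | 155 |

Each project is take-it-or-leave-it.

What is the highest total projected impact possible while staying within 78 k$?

364

Greedy by ratio would take street-tree planting + arts residency + mobile clinic + after-school tutoring: 78 k$ used, total 334.
Replace street-tree planting and arts residency and mobile clinic with job-training center: the trade gains 30 net, giving 364 at 75 k$.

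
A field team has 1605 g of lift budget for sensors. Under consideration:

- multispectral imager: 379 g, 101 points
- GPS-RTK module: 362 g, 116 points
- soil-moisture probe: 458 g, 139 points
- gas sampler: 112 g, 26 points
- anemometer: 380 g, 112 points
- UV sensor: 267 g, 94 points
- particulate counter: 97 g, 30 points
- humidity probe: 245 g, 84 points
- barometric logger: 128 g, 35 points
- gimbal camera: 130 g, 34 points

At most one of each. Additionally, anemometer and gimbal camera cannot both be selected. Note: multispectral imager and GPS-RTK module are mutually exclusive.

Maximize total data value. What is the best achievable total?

Greedy by ratio would take GPS-RTK module + soil-moisture probe + UV sensor + particulate counter + humidity probe + barometric logger: 1557 g used, total 498.
Replace particulate counter with gimbal camera: the trade gains 4 net, giving 502 at 1590 g.
Nothing else feasible within 1605 g beats 502.

502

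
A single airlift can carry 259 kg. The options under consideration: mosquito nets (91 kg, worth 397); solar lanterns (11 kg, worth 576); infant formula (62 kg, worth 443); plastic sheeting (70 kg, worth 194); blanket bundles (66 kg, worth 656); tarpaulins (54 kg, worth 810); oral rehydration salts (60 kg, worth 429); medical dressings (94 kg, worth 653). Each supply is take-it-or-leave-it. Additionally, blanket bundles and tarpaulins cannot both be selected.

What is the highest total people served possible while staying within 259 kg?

Taking solar lanterns + infant formula + tarpaulins + medical dressings: 221 kg used, 2482 in people served.
Next best is solar lanterns + tarpaulins + oral rehydration salts + medical dressings at 2468 (219 kg) — short by 14.

2482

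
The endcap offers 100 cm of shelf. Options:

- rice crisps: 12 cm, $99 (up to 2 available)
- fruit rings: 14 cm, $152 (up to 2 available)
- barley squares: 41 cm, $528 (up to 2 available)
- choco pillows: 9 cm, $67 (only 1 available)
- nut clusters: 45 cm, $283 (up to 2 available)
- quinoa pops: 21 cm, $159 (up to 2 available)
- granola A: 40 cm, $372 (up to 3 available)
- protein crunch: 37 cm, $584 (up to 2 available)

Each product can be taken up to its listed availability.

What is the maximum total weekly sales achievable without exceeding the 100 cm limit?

1419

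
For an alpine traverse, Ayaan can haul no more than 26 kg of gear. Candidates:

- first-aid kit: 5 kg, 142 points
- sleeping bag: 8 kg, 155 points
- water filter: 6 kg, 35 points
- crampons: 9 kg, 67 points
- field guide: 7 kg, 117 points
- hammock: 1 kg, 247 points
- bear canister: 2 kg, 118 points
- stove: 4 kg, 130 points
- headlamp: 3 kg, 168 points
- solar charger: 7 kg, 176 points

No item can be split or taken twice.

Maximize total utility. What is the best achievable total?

1006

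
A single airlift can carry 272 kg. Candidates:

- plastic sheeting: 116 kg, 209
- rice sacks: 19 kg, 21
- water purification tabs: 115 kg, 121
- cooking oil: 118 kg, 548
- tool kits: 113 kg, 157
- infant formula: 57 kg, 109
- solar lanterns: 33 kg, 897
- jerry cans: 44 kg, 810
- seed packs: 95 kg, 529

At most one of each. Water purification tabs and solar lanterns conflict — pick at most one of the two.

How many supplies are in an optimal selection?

5

The maximum people served within 272 kg is 2385.
One optimal bundle: rice sacks + cooking oil + infant formula + solar lanterns + jerry cans (271 kg).
Any selection reaching 2385 contains exactly 5 supplies.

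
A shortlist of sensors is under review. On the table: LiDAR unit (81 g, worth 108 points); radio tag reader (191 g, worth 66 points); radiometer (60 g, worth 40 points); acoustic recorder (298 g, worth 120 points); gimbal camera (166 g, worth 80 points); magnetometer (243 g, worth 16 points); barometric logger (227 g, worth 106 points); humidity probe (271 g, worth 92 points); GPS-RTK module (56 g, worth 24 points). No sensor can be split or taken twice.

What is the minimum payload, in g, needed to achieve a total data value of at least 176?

247

Minimise g subject to total data value ≥ 176.
Taking LiDAR unit + gimbal camera gives 188 (≥ 176) for 247 g.
No combination under 247 g hits 176.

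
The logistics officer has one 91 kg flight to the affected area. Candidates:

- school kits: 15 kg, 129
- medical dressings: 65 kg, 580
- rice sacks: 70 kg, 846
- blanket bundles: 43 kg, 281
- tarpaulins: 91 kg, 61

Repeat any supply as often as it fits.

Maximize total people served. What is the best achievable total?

Best packing: school kits + rice sacks — 85 kg, 975 total.
That's the maximum — no swap from here does better than 975.

975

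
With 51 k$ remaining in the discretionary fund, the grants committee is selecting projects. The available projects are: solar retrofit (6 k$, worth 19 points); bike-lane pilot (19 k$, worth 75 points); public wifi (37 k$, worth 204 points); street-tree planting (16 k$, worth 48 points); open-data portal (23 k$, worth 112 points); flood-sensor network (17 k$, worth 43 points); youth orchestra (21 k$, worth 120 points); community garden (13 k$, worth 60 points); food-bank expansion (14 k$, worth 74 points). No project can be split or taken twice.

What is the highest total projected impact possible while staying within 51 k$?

By projected impact per k$: youth orchestra 5.71, public wifi 5.51, food-bank expansion 5.29, open-data portal 4.87 lead.
Filling by ratio: youth orchestra + community garden + food-bank expansion for 254, with 3 k$ left unused.
Dropping youth orchestra and community garden frees 34 k$; slotting in public wifi (37 k$) lifts the total to 278 at 51 k$.
Next best is public wifi + community garden at 264 (50 k$) — short by 14.

278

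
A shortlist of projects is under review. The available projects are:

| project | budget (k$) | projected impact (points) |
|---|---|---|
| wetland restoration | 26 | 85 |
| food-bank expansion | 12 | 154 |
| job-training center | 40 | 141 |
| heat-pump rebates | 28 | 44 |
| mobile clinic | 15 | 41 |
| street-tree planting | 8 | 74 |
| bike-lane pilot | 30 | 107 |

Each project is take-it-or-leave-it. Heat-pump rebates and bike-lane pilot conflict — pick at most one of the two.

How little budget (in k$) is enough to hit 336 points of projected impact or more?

60

Need the lightest bundle worth ≥ 336.
Taking food-bank expansion + job-training center + street-tree planting gives 369 (≥ 336) for 60 k$.
Any bundle with less than 60 k$ falls short of 336.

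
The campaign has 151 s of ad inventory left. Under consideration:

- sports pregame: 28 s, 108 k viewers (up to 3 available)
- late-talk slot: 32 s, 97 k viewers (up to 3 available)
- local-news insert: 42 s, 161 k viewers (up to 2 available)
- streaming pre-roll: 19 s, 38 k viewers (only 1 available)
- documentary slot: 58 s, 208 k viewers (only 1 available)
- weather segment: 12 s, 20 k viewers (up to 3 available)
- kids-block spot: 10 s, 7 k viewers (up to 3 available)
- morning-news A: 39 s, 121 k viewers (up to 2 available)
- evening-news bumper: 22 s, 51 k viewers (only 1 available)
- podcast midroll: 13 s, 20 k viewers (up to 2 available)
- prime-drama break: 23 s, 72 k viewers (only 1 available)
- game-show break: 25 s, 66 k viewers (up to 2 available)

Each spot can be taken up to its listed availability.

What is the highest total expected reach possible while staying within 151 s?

Ranking by ratio (expected reach/s): sports pregame 3.86, local-news insert 3.83, documentary slot 3.59.
The ratio ordering already packs tightly: 3×sports pregame + local-news insert + prime-drama break, 149 s, 557.

557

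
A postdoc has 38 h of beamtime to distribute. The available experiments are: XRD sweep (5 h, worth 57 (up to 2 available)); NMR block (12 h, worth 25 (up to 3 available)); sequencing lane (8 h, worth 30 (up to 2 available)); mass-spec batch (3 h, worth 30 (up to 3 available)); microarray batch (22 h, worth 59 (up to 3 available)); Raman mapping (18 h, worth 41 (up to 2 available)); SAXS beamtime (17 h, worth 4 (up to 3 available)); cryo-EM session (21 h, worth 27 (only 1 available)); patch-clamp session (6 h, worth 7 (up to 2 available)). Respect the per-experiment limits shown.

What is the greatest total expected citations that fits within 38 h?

Density check — XRD sweep 11.40, mass-spec batch 10.00, sequencing lane 3.75 are the best per h.
Best packing: 2×XRD sweep + 2×sequencing lane + 3×mass-spec batch — 35 h, 264 total.
That's the maximum — no swap from here does better than 264.

264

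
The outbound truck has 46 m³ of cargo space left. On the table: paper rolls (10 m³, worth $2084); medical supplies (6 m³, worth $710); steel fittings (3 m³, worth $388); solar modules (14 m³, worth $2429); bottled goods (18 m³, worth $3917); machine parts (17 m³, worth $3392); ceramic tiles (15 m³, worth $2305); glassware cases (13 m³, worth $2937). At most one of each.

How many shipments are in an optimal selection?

Best achievable revenue is 9393.
paper rolls + bottled goods + machine parts hits 9393 at 45 m³.
All optima have 3 shipments.

3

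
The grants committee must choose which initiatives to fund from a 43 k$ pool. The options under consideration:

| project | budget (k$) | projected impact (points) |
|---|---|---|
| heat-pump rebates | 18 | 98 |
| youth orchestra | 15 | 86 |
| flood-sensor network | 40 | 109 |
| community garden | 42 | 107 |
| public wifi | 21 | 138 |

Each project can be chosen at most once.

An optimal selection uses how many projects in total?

The maximum projected impact within 43 k$ is 236.
For example heat-pump rebates + public wifi achieves it, using 39 k$.
All optima have 2 projects.

2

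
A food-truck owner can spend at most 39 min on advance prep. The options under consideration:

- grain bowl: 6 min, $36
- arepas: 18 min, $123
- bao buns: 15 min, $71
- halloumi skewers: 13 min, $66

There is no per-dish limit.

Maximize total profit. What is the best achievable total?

246

Taking 2×arepas: 36 min used, 246 in profit.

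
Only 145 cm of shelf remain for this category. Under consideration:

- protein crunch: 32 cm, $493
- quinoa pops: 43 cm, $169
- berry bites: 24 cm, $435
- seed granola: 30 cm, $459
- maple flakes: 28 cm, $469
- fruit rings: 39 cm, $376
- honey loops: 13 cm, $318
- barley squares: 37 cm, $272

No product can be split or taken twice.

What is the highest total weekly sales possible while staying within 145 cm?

Ranking by ratio (weekly sales/cm): honey loops 24.46, berry bites 18.12, maple flakes 16.75, protein crunch 15.41.
The ratio ordering already packs tightly: protein crunch + berry bites + seed granola + maple flakes + honey loops, 127 cm, 2174.
Runner-up protein crunch + seed granola + maple flakes + fruit rings + honey loops tops out at 2115.

2174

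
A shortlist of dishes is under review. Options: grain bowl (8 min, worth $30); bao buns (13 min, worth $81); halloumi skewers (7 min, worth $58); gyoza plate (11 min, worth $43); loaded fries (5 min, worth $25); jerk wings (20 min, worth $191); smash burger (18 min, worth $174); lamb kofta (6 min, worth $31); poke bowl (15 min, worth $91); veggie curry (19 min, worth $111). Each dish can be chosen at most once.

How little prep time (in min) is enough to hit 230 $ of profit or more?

Need the lightest bundle worth ≥ 230.
halloumi skewers + smash burger: 232 profit at 25 min.
No combination under 25 min hits 230.

25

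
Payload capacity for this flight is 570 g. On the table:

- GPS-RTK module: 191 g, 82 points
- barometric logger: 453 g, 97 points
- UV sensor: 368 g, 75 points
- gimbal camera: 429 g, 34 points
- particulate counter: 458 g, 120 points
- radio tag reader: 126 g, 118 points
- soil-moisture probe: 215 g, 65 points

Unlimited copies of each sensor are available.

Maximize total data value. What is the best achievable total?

By data value per g: radio tag reader 0.94, GPS-RTK module 0.43, soil-moisture probe 0.30 lead.
4×radio tag reader uses 504 of the 570 g and totals 472.
The spare 66 g is too small for any remaining sensor, and no exchange beats 472.

472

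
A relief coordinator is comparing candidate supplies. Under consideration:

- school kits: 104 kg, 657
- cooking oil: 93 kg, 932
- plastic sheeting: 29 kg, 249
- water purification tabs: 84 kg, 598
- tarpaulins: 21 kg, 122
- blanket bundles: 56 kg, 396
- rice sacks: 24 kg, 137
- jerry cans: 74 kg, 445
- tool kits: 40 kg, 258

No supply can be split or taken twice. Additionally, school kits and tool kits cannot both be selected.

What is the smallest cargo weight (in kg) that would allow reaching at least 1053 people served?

Need the lightest bundle worth ≥ 1053.
cooking oil + tarpaulins: 1054 people served at 114 kg.
Below 114 kg the best achievable stays under 1053.

114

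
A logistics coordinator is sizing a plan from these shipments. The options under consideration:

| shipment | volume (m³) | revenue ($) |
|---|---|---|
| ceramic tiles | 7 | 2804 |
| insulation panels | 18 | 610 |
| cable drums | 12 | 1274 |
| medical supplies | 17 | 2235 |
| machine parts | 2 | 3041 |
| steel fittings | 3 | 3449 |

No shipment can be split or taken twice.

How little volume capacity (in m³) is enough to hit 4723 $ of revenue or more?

Look for the lowest-volume combination reaching 4723.
Taking machine parts + steel fittings gives 6490 (≥ 4723) for 5 m³.
Any bundle with less than 5 m³ falls short of 4723.

5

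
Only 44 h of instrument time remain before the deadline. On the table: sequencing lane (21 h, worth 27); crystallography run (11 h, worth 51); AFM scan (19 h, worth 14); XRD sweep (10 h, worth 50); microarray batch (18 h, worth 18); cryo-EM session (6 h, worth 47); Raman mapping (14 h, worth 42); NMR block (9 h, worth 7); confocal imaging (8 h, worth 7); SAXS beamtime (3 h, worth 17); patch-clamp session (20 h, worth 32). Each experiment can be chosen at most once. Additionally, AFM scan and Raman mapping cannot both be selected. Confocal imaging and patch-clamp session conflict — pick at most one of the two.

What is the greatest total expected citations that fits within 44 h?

207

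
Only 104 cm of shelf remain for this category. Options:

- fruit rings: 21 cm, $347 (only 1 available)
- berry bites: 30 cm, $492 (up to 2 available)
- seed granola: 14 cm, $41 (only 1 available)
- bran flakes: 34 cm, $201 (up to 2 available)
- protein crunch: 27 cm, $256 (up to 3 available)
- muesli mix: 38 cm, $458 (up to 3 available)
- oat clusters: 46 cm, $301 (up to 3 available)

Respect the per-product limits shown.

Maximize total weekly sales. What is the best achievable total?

1442

The ratio heuristic lands on fruit rings + 2×berry bites + seed granola (1372) but leaves 9 cm idle.
The 35 cm tied up in fruit rings and seed granola is better spent on muesli mix — total rises to 1442 (98 cm).
That's the maximum — no swap from here does better than 1442.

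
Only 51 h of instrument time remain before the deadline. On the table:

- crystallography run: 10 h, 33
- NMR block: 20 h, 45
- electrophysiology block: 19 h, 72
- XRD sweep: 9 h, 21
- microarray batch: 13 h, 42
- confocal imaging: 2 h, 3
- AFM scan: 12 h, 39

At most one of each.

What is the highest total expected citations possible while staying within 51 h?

Filling by ratio: crystallography run + electrophysiology block + XRD sweep + AFM scan for 165, with 1 h left unused.
The 12 h tied up in AFM scan is better spent on microarray batch — total rises to 168 (51 h).
Runner-up crystallography run + electrophysiology block + XRD sweep + AFM scan tops out at 165.

168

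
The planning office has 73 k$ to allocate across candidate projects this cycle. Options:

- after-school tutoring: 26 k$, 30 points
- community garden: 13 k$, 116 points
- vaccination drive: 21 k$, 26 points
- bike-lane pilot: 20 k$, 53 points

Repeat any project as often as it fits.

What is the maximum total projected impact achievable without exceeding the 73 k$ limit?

580

The ratio ordering already packs tightly: 5×community garden, 65 k$, 580.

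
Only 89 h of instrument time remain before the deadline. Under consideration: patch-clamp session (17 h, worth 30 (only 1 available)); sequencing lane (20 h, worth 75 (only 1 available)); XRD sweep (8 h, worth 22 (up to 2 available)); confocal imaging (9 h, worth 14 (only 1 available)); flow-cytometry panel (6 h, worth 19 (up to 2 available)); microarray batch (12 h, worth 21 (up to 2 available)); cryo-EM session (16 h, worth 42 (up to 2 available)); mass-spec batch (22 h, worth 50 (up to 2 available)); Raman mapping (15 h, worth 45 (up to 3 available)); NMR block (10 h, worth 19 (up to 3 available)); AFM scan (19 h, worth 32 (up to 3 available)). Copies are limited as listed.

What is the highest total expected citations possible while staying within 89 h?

A density-first pass picks sequencing lane + XRD sweep + 2×flow-cytometry panel + 3×Raman mapping — 270 at 85 h.
Replace 2×flow-cytometry panel with cryo-EM session: the trade gains 4 net, giving 274 at 89 h.
That's the maximum — no swap from here does better than 274.

274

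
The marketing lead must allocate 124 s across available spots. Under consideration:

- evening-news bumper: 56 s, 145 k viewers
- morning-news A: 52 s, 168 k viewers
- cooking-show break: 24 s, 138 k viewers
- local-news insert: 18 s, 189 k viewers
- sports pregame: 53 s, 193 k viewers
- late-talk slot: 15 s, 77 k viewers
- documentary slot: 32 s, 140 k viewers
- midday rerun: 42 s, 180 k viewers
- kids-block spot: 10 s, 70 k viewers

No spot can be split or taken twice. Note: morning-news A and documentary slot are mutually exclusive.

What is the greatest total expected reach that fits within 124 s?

667

Greedy by ratio would take cooking-show break + local-news insert + late-talk slot + documentary slot + kids-block spot: 99 s used, total 614.
Replace documentary slot with sports pregame: the trade gains 53 net, giving 667 at 120 s.
The closest alternative, local-news insert + late-talk slot + documentary slot + midday rerun + kids-block spot, reaches only 656.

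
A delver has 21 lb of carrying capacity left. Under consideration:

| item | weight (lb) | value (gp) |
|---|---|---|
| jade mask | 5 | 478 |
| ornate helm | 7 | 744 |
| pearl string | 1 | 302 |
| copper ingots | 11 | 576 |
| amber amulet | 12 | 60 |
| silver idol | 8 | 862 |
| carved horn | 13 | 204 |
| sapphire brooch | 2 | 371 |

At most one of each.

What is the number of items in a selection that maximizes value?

4

Optimal total is 2386.
One optimal bundle: jade mask + ornate helm + pearl string + silver idol (21 lb).
Any selection reaching 2386 contains exactly 4 items.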